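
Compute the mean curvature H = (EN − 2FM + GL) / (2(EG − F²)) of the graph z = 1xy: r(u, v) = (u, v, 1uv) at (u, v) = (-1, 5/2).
H = 20*sqrt(33)/1089

With E = v^2 + 1, F = u*v, G = u^2 + 1, L = 0, M = 1/sqrt(u^2 + v^2 + 1), N = 0, assemble
  H = (EN − 2FM + GL) / (2(EG − F²)) = -u*v/(u^2 + v^2 + 1)^(3/2).
At (u, v) = (-1, 5/2): H = 20*sqrt(33)/1089.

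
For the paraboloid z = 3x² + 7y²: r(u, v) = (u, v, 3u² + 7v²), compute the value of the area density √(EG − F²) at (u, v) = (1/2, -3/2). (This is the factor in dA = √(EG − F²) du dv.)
√(EG − F²)|_{(1/2, -3/2)} = sqrt(451)

E = 36*u^2 + 1, F = 84*u*v, G = 196*v^2 + 1, so EG − F² = 36*u^2 + 196*v^2 + 1. Taking the positive square root: √(EG − F²) = sqrt(36*u^2 + 196*v^2 + 1). At (u, v) = (1/2, -3/2): sqrt(451).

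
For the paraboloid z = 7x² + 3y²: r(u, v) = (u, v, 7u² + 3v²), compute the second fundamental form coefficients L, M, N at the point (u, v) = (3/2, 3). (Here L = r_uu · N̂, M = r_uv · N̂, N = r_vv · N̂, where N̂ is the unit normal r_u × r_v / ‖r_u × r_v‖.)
L = 7*sqrt(766)/383;  M = 0;  N = 3*sqrt(766)/383

Compute the unit normal N̂(u, v) = (-14*u/sqrt(196*u^2 + 36*v^2 + 1), -6*v/sqrt(196*u^2 + 36*v^2 + 1), 1/sqrt(196*u^2 + 36*v^2 + 1)), and the second partials r_uu, r_uv, r_vv. Take dot products:
  L(u, v) = r_uu · N̂ = 14/sqrt(196*u^2 + 36*v^2 + 1),
  M(u, v) = r_uv · N̂ = 0,
  N(u, v) = r_vv · N̂ = 6/sqrt(196*u^2 + 36*v^2 + 1).
Evaluating at (u, v) = (3/2, 3):
  L = 7*sqrt(766)/383, M = 0, N = 3*sqrt(766)/383.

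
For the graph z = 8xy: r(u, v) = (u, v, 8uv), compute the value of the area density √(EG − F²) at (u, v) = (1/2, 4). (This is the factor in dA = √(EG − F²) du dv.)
√(EG − F²)|_{(1/2, 4)} = sqrt(1041)

E = 64*v^2 + 1, F = 64*u*v, G = 64*u^2 + 1, so EG − F² = 64*u^2 + 64*v^2 + 1. Taking the positive square root: √(EG − F²) = sqrt(64*u^2 + 64*v^2 + 1). At (u, v) = (1/2, 4): sqrt(1041).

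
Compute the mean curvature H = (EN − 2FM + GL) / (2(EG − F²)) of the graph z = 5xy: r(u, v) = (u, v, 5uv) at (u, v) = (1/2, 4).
H = -2000*sqrt(181)/884547

With E = 25*v^2 + 1, F = 25*u*v, G = 25*u^2 + 1, L = 0, M = 5/sqrt(25*u^2 + 25*v^2 + 1), N = 0, assemble
  H = (EN − 2FM + GL) / (2(EG − F²)) = -125*u*v/(25*u^2 + 25*v^2 + 1)^(3/2).
At (u, v) = (1/2, 4): H = -2000*sqrt(181)/884547.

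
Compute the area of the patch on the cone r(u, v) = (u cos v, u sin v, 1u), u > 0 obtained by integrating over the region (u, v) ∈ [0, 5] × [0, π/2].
Area = 25*sqrt(2)*pi/4

Area = ∫∫ √(EG − F²) du dv with √(EG − F²) = sqrt(2)*Abs(u). Integrating over [0, 5] × [0, π/2] gives 25*sqrt(2)*pi/4.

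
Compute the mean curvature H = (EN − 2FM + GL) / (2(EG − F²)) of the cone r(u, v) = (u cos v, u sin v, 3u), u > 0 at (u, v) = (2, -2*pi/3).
H = 3*sqrt(10)/40

With E = 10, F = 0, G = u^2, L = 0, M = 0, N = 3*sqrt(10)*u^2/(10*Abs(u)), assemble
  H = (EN − 2FM + GL) / (2(EG − F²)) = 3*sqrt(10)/(20*Abs(u)).
At (u, v) = (2, -2*pi/3): H = 3*sqrt(10)/40.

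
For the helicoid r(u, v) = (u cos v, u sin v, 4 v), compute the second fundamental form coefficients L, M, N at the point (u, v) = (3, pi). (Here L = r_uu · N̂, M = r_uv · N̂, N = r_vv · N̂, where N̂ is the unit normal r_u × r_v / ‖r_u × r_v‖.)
L = 0;  M = -4/5;  N = 0

Compute the unit normal N̂(u, v) = (4*sin(v)/sqrt(u^2 + 16), -4*cos(v)/sqrt(u^2 + 16), u/sqrt(u^2 + 16)), and the second partials r_uu, r_uv, r_vv. Take dot products:
  L(u, v) = r_uu · N̂ = 0,
  M(u, v) = r_uv · N̂ = -4/sqrt(u^2 + 16),
  N(u, v) = r_vv · N̂ = 0.
Evaluating at (u, v) = (3, pi):
  L = 0, M = -4/5, N = 0.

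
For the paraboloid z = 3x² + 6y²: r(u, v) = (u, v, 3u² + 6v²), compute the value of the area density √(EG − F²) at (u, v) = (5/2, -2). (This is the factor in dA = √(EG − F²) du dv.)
√(EG − F²)|_{(5/2, -2)} = sqrt(802)

E = 36*u^2 + 1, F = 72*u*v, G = 144*v^2 + 1, so EG − F² = 36*u^2 + 144*v^2 + 1. Taking the positive square root: √(EG − F²) = sqrt(36*u^2 + 144*v^2 + 1). At (u, v) = (5/2, -2): sqrt(802).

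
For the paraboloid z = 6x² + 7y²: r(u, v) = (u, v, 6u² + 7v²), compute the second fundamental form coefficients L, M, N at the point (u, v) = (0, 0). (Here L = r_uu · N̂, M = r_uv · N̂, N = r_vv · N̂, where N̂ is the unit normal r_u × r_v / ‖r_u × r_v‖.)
L = 12;  M = 0;  N = 14

Compute the unit normal N̂(u, v) = (-12*u/sqrt(144*u^2 + 196*v^2 + 1), -14*v/sqrt(144*u^2 + 196*v^2 + 1), 1/sqrt(144*u^2 + 196*v^2 + 1)), and the second partials r_uu, r_uv, r_vv. Take dot products:
  L(u, v) = r_uu · N̂ = 12/sqrt(144*u^2 + 196*v^2 + 1),
  M(u, v) = r_uv · N̂ = 0,
  N(u, v) = r_vv · N̂ = 14/sqrt(144*u^2 + 196*v^2 + 1).
Evaluating at (u, v) = (0, 0):
  L = 12, M = 0, N = 14.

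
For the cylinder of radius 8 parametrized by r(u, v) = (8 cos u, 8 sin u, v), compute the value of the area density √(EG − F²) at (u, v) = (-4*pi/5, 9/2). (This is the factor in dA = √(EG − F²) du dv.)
√(EG − F²)|_{(-4*pi/5, 9/2)} = 8

E = 64, F = 0, G = 1, so EG − F² = 64. Taking the positive square root: √(EG − F²) = 8. At (u, v) = (-4*pi/5, 9/2): 8.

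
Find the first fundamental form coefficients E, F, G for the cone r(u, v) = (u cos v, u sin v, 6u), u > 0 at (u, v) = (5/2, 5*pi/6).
E = 37;  F = 0;  G = 25/4

Partials: r_u = (cos(v), sin(v), 6), r_v = (-u*sin(v), u*cos(v), 0). As functions of (u, v):
  E = r_u · r_u = 37,
  F = r_u · r_v = 0,
  G = r_v · r_v = u^2.
Evaluating at (u, v) = (5/2, 5*pi/6): E = 37, F = 0, G = 25/4.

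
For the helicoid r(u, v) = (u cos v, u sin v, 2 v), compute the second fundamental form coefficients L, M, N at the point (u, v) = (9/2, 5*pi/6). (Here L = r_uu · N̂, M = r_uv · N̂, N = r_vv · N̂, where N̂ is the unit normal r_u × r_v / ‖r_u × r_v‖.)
L = 0;  M = -4*sqrt(97)/97;  N = 0

Compute the unit normal N̂(u, v) = (2*sin(v)/sqrt(u^2 + 4), -2*cos(v)/sqrt(u^2 + 4), u/sqrt(u^2 + 4)), and the second partials r_uu, r_uv, r_vv. Take dot products:
  L(u, v) = r_uu · N̂ = 0,
  M(u, v) = r_uv · N̂ = -2/sqrt(u^2 + 4),
  N(u, v) = r_vv · N̂ = 0.
Evaluating at (u, v) = (9/2, 5*pi/6):
  L = 0, M = -4*sqrt(97)/97, N = 0.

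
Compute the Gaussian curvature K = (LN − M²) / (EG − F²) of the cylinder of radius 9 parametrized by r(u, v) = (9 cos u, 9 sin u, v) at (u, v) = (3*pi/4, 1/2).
K = 0

Coefficients of the first fundamental form: E = 81, F = 0, G = 1.
Coefficients of the second fundamental form: L = -9, M = 0, N = 0.
Assemble K = (LN − M²)/(EG − F²) = 0. At (u, v) = (3*pi/4, 1/2): K = 0.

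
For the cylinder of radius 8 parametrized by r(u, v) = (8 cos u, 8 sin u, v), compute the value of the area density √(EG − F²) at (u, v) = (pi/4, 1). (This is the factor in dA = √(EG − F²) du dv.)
√(EG − F²)|_{(pi/4, 1)} = 8

E = 64, F = 0, G = 1, so EG − F² = 64. Taking the positive square root: √(EG − F²) = 8. At (u, v) = (pi/4, 1): 8.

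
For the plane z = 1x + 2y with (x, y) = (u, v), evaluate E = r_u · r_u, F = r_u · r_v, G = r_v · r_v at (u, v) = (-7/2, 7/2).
E = 2;  F = 2;  G = 5

Partials: r_u = (1, 0, 1), r_v = (0, 1, 2). As functions of (u, v):
  E = r_u · r_u = 2,
  F = r_u · r_v = 2,
  G = r_v · r_v = 5.
Evaluating at (u, v) = (-7/2, 7/2): E = 2, F = 2, G = 5.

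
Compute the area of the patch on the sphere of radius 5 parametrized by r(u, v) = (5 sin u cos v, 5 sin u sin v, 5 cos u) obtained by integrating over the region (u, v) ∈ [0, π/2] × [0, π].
Area = 25*pi

Area = ∫∫ √(EG − F²) du dv with √(EG − F²) = 25*Abs(sin(u)). Integrating over [0, π/2] × [0, π] gives 25*pi.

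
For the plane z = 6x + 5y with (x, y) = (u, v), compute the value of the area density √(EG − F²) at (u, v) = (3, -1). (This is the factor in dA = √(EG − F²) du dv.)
√(EG − F²)|_{(3, -1)} = sqrt(62)

E = 37, F = 30, G = 26, so EG − F² = 62. Taking the positive square root: √(EG − F²) = sqrt(62). At (u, v) = (3, -1): sqrt(62).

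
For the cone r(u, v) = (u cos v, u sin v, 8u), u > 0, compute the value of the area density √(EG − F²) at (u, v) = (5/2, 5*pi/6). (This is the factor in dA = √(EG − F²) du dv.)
√(EG − F²)|_{(5/2, 5*pi/6)} = 5*sqrt(65)/2

E = 65, F = 0, G = u^2, so EG − F² = 65*u^2. Taking the positive square root: √(EG − F²) = sqrt(65)*Abs(u). At (u, v) = (5/2, 5*pi/6): 5*sqrt(65)/2.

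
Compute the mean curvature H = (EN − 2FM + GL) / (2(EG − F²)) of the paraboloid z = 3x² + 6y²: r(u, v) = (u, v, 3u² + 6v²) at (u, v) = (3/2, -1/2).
H = 603*sqrt(118)/13924

With E = 36*u^2 + 1, F = 72*u*v, G = 144*v^2 + 1, L = 6/sqrt(36*u^2 + 144*v^2 + 1), M = 0, N = 12/sqrt(36*u^2 + 144*v^2 + 1), assemble
  H = (EN − 2FM + GL) / (2(EG − F²)) = 9*(24*u^2 + 48*v^2 + 1)/(36*u^2 + 144*v^2 + 1)^(3/2).
At (u, v) = (3/2, -1/2): H = 603*sqrt(118)/13924.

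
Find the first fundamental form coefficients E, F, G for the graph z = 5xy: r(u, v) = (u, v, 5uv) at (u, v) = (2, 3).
E = 226;  F = 150;  G = 101

Partials: r_u = (1, 0, 5*v), r_v = (0, 1, 5*u). As functions of (u, v):
  E = r_u · r_u = 25*v^2 + 1,
  F = r_u · r_v = 25*u*v,
  G = r_v · r_v = 25*u^2 + 1.
Evaluating at (u, v) = (2, 3): E = 226, F = 150, G = 101.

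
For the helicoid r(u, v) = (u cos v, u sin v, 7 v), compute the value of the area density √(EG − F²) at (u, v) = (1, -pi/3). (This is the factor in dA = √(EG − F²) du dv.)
√(EG − F²)|_{(1, -pi/3)} = 5*sqrt(2)

E = 1, F = 0, G = u^2 + 49, so EG − F² = u^2 + 49. Taking the positive square root: √(EG − F²) = sqrt(u^2 + 49). At (u, v) = (1, -pi/3): 5*sqrt(2).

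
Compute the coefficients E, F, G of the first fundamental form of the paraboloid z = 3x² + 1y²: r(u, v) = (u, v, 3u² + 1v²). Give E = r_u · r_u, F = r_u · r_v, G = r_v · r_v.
E = 36*u^2 + 1;  F = 12*u*v;  G = 4*v^2 + 1

Compute partials: r_u = (1, 0, 6*u), r_v = (0, 1, 2*v). Then
  E = r_u · r_u = 36*u^2 + 1,
  F = r_u · r_v = 12*u*v,
  G = r_v · r_v = 4*v^2 + 1.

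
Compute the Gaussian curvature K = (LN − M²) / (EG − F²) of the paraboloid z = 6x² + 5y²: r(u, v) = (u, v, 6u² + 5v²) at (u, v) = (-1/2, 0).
K = 120/1369

Coefficients of the first fundamental form: E = 144*u^2 + 1, F = 120*u*v, G = 100*v^2 + 1.
Coefficients of the second fundamental form: L = 12/sqrt(144*u^2 + 100*v^2 + 1), M = 0, N = 10/sqrt(144*u^2 + 100*v^2 + 1).
Assemble K = (LN − M²)/(EG − F²) = 120/(20736*u^4 + 28800*u^2*v^2 + 288*u^2 + 10000*v^4 + 200*v^2 + 1). At (u, v) = (-1/2, 0): K = 120/1369.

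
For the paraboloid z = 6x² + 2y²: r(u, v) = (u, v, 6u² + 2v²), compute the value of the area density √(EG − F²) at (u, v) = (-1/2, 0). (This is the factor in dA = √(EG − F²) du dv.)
√(EG − F²)|_{(-1/2, 0)} = sqrt(37)

E = 144*u^2 + 1, F = 48*u*v, G = 16*v^2 + 1, so EG − F² = 144*u^2 + 16*v^2 + 1. Taking the positive square root: √(EG − F²) = sqrt(144*u^2 + 16*v^2 + 1). At (u, v) = (-1/2, 0): sqrt(37).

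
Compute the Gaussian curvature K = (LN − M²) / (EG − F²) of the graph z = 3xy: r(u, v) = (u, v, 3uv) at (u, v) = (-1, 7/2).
K = -144/231361

Coefficients of the first fundamental form: E = 9*v^2 + 1, F = 9*u*v, G = 9*u^2 + 1.
Coefficients of the second fundamental form: L = 0, M = 3/sqrt(9*u^2 + 9*v^2 + 1), N = 0.
Assemble K = (LN − M²)/(EG − F²) = -9/(81*u^4 + 162*u^2*v^2 + 18*u^2 + 81*v^4 + 18*v^2 + 1). At (u, v) = (-1, 7/2): K = -144/231361.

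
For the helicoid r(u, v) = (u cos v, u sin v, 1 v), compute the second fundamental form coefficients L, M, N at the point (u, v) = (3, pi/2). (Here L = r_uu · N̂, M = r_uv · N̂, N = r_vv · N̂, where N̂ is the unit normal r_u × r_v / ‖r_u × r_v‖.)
L = 0;  M = -sqrt(10)/10;  N = 0

Compute the unit normal N̂(u, v) = (sin(v)/sqrt(u^2 + 1), -cos(v)/sqrt(u^2 + 1), u/sqrt(u^2 + 1)), and the second partials r_uu, r_uv, r_vv. Take dot products:
  L(u, v) = r_uu · N̂ = 0,
  M(u, v) = r_uv · N̂ = -1/sqrt(u^2 + 1),
  N(u, v) = r_vv · N̂ = 0.
Evaluating at (u, v) = (3, pi/2):
  L = 0, M = -sqrt(10)/10, N = 0.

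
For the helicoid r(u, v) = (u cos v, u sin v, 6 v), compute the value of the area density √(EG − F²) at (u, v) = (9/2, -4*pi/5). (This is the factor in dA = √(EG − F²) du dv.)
√(EG − F²)|_{(9/2, -4*pi/5)} = 15/2

E = 1, F = 0, G = u^2 + 36, so EG − F² = u^2 + 36. Taking the positive square root: √(EG − F²) = sqrt(u^2 + 36). At (u, v) = (9/2, -4*pi/5): 15/2.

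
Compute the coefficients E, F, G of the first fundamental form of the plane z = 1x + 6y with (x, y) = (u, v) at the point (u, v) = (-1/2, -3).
E = 2;  F = 6;  G = 37

Partials: r_u = (1, 0, 1), r_v = (0, 1, 6). As functions of (u, v):
  E = r_u · r_u = 2,
  F = r_u · r_v = 6,
  G = r_v · r_v = 37.
Evaluating at (u, v) = (-1/2, -3): E = 2, F = 6, G = 37.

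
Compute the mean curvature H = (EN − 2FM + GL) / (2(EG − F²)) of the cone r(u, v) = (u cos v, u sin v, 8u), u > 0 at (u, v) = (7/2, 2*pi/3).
H = 8*sqrt(65)/455

With E = 65, F = 0, G = u^2, L = 0, M = 0, N = 8*sqrt(65)*u^2/(65*Abs(u)), assemble
  H = (EN − 2FM + GL) / (2(EG − F²)) = 4*sqrt(65)/(65*Abs(u)).
At (u, v) = (7/2, 2*pi/3): H = 8*sqrt(65)/455.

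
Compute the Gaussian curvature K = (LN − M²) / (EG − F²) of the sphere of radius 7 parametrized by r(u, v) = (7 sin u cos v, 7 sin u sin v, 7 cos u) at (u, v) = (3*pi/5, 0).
K = 1/49

Coefficients of the first fundamental form: E = 49, F = 0, G = 49*sin(u)^2.
Coefficients of the second fundamental form: L = -7*sin(u)/Abs(sin(u)), M = 0, N = -7*sin(u)^3/Abs(sin(u)).
Assemble K = (LN − M²)/(EG − F²) = 1/49. At (u, v) = (3*pi/5, 0): K = 1/49.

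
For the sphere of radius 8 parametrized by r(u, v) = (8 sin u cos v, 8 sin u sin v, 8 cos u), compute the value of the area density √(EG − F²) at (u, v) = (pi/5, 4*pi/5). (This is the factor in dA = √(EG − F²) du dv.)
√(EG − F²)|_{(pi/5, 4*pi/5)} = 16*sqrt(10 - 2*sqrt(5))

E = 64, F = 0, G = 64*sin(u)^2, so EG − F² = 4096*sin(u)^2. Taking the positive square root: √(EG − F²) = 64*Abs(sin(u)). At (u, v) = (pi/5, 4*pi/5): 16*sqrt(10 - 2*sqrt(5)).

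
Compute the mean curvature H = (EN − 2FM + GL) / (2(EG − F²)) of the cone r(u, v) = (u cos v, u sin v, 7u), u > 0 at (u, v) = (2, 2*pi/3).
H = 7*sqrt(2)/40

With E = 50, F = 0, G = u^2, L = 0, M = 0, N = 7*sqrt(2)*u^2/(10*Abs(u)), assemble
  H = (EN − 2FM + GL) / (2(EG − F²)) = 7*sqrt(2)/(20*Abs(u)).
At (u, v) = (2, 2*pi/3): H = 7*sqrt(2)/40.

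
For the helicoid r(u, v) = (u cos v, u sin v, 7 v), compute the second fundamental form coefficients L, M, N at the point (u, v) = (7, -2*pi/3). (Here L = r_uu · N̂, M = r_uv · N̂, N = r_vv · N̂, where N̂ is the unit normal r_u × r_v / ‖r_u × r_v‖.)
L = 0;  M = -sqrt(2)/2;  N = 0

Compute the unit normal N̂(u, v) = (7*sin(v)/sqrt(u^2 + 49), -7*cos(v)/sqrt(u^2 + 49), u/sqrt(u^2 + 49)), and the second partials r_uu, r_uv, r_vv. Take dot products:
  L(u, v) = r_uu · N̂ = 0,
  M(u, v) = r_uv · N̂ = -7/sqrt(u^2 + 49),
  N(u, v) = r_vv · N̂ = 0.
Evaluating at (u, v) = (7, -2*pi/3):
  L = 0, M = -sqrt(2)/2, N = 0.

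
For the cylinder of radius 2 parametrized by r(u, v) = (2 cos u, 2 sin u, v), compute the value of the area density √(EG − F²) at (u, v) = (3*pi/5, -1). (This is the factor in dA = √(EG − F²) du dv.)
√(EG − F²)|_{(3*pi/5, -1)} = 2

E = 4, F = 0, G = 1, so EG − F² = 4. Taking the positive square root: √(EG − F²) = 2. At (u, v) = (3*pi/5, -1): 2.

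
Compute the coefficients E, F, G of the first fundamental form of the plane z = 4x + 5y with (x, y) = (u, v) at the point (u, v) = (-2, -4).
E = 17;  F = 20;  G = 26

Partials: r_u = (1, 0, 4), r_v = (0, 1, 5). As functions of (u, v):
  E = r_u · r_u = 17,
  F = r_u · r_v = 20,
  G = r_v · r_v = 26.
Evaluating at (u, v) = (-2, -4): E = 17, F = 20, G = 26.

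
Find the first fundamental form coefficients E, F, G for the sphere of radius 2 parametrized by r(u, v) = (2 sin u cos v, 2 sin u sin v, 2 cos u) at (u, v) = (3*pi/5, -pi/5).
E = 4;  F = 0;  G = sqrt(5)/2 + 5/2

Partials: r_u = (2*cos(u)*cos(v), 2*sin(v)*cos(u), -2*sin(u)), r_v = (-2*sin(u)*sin(v), 2*sin(u)*cos(v), 0). As functions of (u, v):
  E = r_u · r_u = 4,
  F = r_u · r_v = 0,
  G = r_v · r_v = 4*sin(u)^2.
Evaluating at (u, v) = (3*pi/5, -pi/5): E = 4, F = 0, G = sqrt(5)/2 + 5/2.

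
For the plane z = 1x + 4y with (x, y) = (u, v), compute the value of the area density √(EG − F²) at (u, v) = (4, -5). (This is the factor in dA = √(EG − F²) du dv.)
√(EG − F²)|_{(4, -5)} = 3*sqrt(2)

E = 2, F = 4, G = 17, so EG − F² = 18. Taking the positive square root: √(EG − F²) = 3*sqrt(2). At (u, v) = (4, -5): 3*sqrt(2).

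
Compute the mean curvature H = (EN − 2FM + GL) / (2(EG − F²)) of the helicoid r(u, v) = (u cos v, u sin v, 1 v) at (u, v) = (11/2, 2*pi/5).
H = 0

With E = 1, F = 0, G = u^2 + 1, L = 0, M = -1/sqrt(u^2 + 1), N = 0, assemble
  H = (EN − 2FM + GL) / (2(EG − F²)) = 0.
At (u, v) = (11/2, 2*pi/5): H = 0.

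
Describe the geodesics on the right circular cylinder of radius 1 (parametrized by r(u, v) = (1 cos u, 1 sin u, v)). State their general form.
The cylinder is flat (K = 0) and locally isometric to the plane via the development (u, v) ↦ (1 u, v). Geodesics are the pre-images of straight lines: circles (v constant), vertical lines (u constant), and helices (v = c · u + d) for constants c, d.

A right cylinder has E = 1², F = 0, G = 1, so EG − F² = 1², and L = −1, M = N = 0, giving K = (LN − M²)/(EG − F²) = 0 everywhere. A flat surface is locally isometric to the Euclidean plane via the map (u, v) ↦ (1 u, v). Straight lines in the (x̃, ỹ) plane pull back to: (a) horizontal circles (v = const), (b) vertical generators (u = const), and (c) helices (1 u tan θ = v, i.e. v = c · u + d).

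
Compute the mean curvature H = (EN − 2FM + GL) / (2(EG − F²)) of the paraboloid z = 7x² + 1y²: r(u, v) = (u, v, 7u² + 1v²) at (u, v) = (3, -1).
H = 1800*sqrt(1769)/3129361

With E = 196*u^2 + 1, F = 28*u*v, G = 4*v^2 + 1, L = 14/sqrt(196*u^2 + 4*v^2 + 1), M = 0, N = 2/sqrt(196*u^2 + 4*v^2 + 1), assemble
  H = (EN − 2FM + GL) / (2(EG − F²)) = 4*(49*u^2 + 7*v^2 + 2)/(196*u^2 + 4*v^2 + 1)^(3/2).
At (u, v) = (3, -1): H = 1800*sqrt(1769)/3129361.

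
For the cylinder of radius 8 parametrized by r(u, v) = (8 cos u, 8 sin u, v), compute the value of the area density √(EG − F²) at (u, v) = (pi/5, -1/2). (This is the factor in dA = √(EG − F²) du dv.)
√(EG − F²)|_{(pi/5, -1/2)} = 8

E = 64, F = 0, G = 1, so EG − F² = 64. Taking the positive square root: √(EG − F²) = 8. At (u, v) = (pi/5, -1/2): 8.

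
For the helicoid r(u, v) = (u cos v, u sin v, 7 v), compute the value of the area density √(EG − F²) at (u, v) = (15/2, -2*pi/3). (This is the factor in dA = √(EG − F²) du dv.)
√(EG − F²)|_{(15/2, -2*pi/3)} = sqrt(421)/2

E = 1, F = 0, G = u^2 + 49, so EG − F² = u^2 + 49. Taking the positive square root: √(EG − F²) = sqrt(u^2 + 49). At (u, v) = (15/2, -2*pi/3): sqrt(421)/2.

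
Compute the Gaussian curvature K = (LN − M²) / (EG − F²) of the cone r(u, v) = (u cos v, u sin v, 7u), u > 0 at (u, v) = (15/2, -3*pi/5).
K = 0

Coefficients of the first fundamental form: E = 50, F = 0, G = u^2.
Coefficients of the second fundamental form: L = 0, M = 0, N = 7*sqrt(2)*u^2/(10*Abs(u)).
Assemble K = (LN − M²)/(EG − F²) = 0. At (u, v) = (15/2, -3*pi/5): K = 0.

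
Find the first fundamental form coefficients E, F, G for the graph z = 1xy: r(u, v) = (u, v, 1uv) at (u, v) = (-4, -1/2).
E = 5/4;  F = 2;  G = 17

Partials: r_u = (1, 0, v), r_v = (0, 1, u). As functions of (u, v):
  E = r_u · r_u = v^2 + 1,
  F = r_u · r_v = u*v,
  G = r_v · r_v = u^2 + 1.
Evaluating at (u, v) = (-4, -1/2): E = 5/4, F = 2, G = 17.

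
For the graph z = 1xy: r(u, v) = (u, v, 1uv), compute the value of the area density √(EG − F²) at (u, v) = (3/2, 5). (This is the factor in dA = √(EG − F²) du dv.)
√(EG − F²)|_{(3/2, 5)} = sqrt(113)/2

E = v^2 + 1, F = u*v, G = u^2 + 1, so EG − F² = u^2 + v^2 + 1. Taking the positive square root: √(EG − F²) = sqrt(u^2 + v^2 + 1). At (u, v) = (3/2, 5): sqrt(113)/2.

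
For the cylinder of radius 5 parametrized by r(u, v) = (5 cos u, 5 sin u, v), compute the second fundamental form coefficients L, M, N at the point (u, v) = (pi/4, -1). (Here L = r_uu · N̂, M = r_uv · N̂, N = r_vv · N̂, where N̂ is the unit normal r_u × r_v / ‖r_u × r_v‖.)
L = -5;  M = 0;  N = 0

Compute the unit normal N̂(u, v) = (cos(u), sin(u), 0), and the second partials r_uu, r_uv, r_vv. Take dot products:
  L(u, v) = r_uu · N̂ = -5,
  M(u, v) = r_uv · N̂ = 0,
  N(u, v) = r_vv · N̂ = 0.
Evaluating at (u, v) = (pi/4, -1):
  L = -5, M = 0, N = 0.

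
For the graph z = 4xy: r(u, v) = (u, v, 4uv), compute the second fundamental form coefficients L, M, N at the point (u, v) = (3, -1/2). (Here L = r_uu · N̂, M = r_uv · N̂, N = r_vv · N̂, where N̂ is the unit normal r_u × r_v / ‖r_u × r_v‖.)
L = 0;  M = 4*sqrt(149)/149;  N = 0

Compute the unit normal N̂(u, v) = (-4*v/sqrt(16*u^2 + 16*v^2 + 1), -4*u/sqrt(16*u^2 + 16*v^2 + 1), 1/sqrt(16*u^2 + 16*v^2 + 1)), and the second partials r_uu, r_uv, r_vv. Take dot products:
  L(u, v) = r_uu · N̂ = 0,
  M(u, v) = r_uv · N̂ = 4/sqrt(16*u^2 + 16*v^2 + 1),
  N(u, v) = r_vv · N̂ = 0.
Evaluating at (u, v) = (3, -1/2):
  L = 0, M = 4*sqrt(149)/149, N = 0.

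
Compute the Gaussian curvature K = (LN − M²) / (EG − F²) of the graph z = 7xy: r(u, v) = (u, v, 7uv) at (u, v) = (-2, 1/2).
K = -784/700569

Coefficients of the first fundamental form: E = 49*v^2 + 1, F = 49*u*v, G = 49*u^2 + 1.
Coefficients of the second fundamental form: L = 0, M = 7/sqrt(49*u^2 + 49*v^2 + 1), N = 0.
Assemble K = (LN − M²)/(EG − F²) = -49/(2401*u^4 + 4802*u^2*v^2 + 98*u^2 + 2401*v^4 + 98*v^2 + 1). At (u, v) = (-2, 1/2): K = -784/700569.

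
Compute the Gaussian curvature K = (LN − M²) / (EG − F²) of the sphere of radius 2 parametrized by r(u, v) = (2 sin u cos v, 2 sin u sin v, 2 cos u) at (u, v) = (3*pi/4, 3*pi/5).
K = 1/4

Coefficients of the first fundamental form: E = 4, F = 0, G = 4*sin(u)^2.
Coefficients of the second fundamental form: L = -2*sin(u)/Abs(sin(u)), M = 0, N = -2*sin(u)^3/Abs(sin(u)).
Assemble K = (LN − M²)/(EG − F²) = 1/4. At (u, v) = (3*pi/4, 3*pi/5): K = 1/4.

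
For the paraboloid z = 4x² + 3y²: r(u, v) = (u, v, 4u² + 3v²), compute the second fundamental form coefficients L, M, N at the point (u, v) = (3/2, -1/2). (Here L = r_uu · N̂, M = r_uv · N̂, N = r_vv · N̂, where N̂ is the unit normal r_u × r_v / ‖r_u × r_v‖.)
L = 4*sqrt(154)/77;  M = 0;  N = 3*sqrt(154)/77

Compute the unit normal N̂(u, v) = (-8*u/sqrt(64*u^2 + 36*v^2 + 1), -6*v/sqrt(64*u^2 + 36*v^2 + 1), 1/sqrt(64*u^2 + 36*v^2 + 1)), and the second partials r_uu, r_uv, r_vv. Take dot products:
  L(u, v) = r_uu · N̂ = 8/sqrt(64*u^2 + 36*v^2 + 1),
  M(u, v) = r_uv · N̂ = 0,
  N(u, v) = r_vv · N̂ = 6/sqrt(64*u^2 + 36*v^2 + 1).
Evaluating at (u, v) = (3/2, -1/2):
  L = 4*sqrt(154)/77, M = 0, N = 3*sqrt(154)/77.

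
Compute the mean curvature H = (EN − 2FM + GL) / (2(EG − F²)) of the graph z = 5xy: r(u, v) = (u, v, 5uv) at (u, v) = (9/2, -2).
H = 9000*sqrt(2429)/5900041

With E = 25*v^2 + 1, F = 25*u*v, G = 25*u^2 + 1, L = 0, M = 5/sqrt(25*u^2 + 25*v^2 + 1), N = 0, assemble
  H = (EN − 2FM + GL) / (2(EG − F²)) = -125*u*v/(25*u^2 + 25*v^2 + 1)^(3/2).
At (u, v) = (9/2, -2): H = 9000*sqrt(2429)/5900041.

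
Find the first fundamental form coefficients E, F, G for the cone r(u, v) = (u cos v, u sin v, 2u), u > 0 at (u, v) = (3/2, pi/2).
E = 5;  F = 0;  G = 9/4

Partials: r_u = (cos(v), sin(v), 2), r_v = (-u*sin(v), u*cos(v), 0). As functions of (u, v):
  E = r_u · r_u = 5,
  F = r_u · r_v = 0,
  G = r_v · r_v = u^2.
Evaluating at (u, v) = (3/2, pi/2): E = 5, F = 0, G = 9/4.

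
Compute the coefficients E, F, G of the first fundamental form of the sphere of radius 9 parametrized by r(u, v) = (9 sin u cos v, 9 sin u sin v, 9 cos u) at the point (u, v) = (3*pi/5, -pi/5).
E = 81;  F = 0;  G = 81*sqrt(5)/8 + 405/8

Partials: r_u = (9*cos(u)*cos(v), 9*sin(v)*cos(u), -9*sin(u)), r_v = (-9*sin(u)*sin(v), 9*sin(u)*cos(v), 0). As functions of (u, v):
  E = r_u · r_u = 81,
  F = r_u · r_v = 0,
  G = r_v · r_v = 81*sin(u)^2.
Evaluating at (u, v) = (3*pi/5, -pi/5): E = 81, F = 0, G = 81*sqrt(5)/8 + 405/8.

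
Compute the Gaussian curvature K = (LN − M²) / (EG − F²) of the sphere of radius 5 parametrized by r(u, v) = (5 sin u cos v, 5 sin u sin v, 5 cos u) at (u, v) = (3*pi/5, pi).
K = 1/25

Coefficients of the first fundamental form: E = 25, F = 0, G = 25*sin(u)^2.
Coefficients of the second fundamental form: L = -5*sin(u)/Abs(sin(u)), M = 0, N = -5*sin(u)^3/Abs(sin(u)).
Assemble K = (LN − M²)/(EG − F²) = 1/25. At (u, v) = (3*pi/5, pi): K = 1/25.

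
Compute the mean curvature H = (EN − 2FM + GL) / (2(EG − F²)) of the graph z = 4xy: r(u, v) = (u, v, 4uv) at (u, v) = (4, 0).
H = 0

With E = 16*v^2 + 1, F = 16*u*v, G = 16*u^2 + 1, L = 0, M = 4/sqrt(16*u^2 + 16*v^2 + 1), N = 0, assemble
  H = (EN − 2FM + GL) / (2(EG − F²)) = -64*u*v/(16*u^2 + 16*v^2 + 1)^(3/2).
At (u, v) = (4, 0): H = 0.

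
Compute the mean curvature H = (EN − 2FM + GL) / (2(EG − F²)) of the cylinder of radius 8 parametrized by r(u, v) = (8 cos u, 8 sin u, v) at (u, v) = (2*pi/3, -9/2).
H = -1/16

With E = 64, F = 0, G = 1, L = -8, M = 0, N = 0, assemble
  H = (EN − 2FM + GL) / (2(EG − F²)) = -1/16.
At (u, v) = (2*pi/3, -9/2): H = -1/16.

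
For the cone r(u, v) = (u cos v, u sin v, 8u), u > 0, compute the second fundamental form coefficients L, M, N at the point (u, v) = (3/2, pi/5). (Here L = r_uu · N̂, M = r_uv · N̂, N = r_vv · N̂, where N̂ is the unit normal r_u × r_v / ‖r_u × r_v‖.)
L = 0;  M = 0;  N = 12*sqrt(65)/65

Compute the unit normal N̂(u, v) = (-8*sqrt(65)*u*cos(v)/(65*Abs(u)), -8*sqrt(65)*u*sin(v)/(65*Abs(u)), sqrt(65)*u/(65*Abs(u))), and the second partials r_uu, r_uv, r_vv. Take dot products:
  L(u, v) = r_uu · N̂ = 0,
  M(u, v) = r_uv · N̂ = 0,
  N(u, v) = r_vv · N̂ = 8*sqrt(65)*u^2/(65*Abs(u)).
Evaluating at (u, v) = (3/2, pi/5):
  L = 0, M = 0, N = 12*sqrt(65)/65.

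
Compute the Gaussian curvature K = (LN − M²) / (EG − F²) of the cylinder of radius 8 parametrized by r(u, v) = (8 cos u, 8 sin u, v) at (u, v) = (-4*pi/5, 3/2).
K = 0

Coefficients of the first fundamental form: E = 64, F = 0, G = 1.
Coefficients of the second fundamental form: L = -8, M = 0, N = 0.
Assemble K = (LN − M²)/(EG − F²) = 0. At (u, v) = (-4*pi/5, 3/2): K = 0.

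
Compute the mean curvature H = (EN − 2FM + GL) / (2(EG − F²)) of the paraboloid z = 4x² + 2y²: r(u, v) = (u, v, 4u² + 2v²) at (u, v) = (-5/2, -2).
H = 118*sqrt(465)/24025

With E = 64*u^2 + 1, F = 32*u*v, G = 16*v^2 + 1, L = 8/sqrt(64*u^2 + 16*v^2 + 1), M = 0, N = 4/sqrt(64*u^2 + 16*v^2 + 1), assemble
  H = (EN − 2FM + GL) / (2(EG − F²)) = 2*(64*u^2 + 32*v^2 + 3)/(64*u^2 + 16*v^2 + 1)^(3/2).
At (u, v) = (-5/2, -2): H = 118*sqrt(465)/24025.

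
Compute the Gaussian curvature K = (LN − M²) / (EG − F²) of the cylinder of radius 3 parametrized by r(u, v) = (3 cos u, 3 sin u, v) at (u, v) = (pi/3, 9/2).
K = 0

Coefficients of the first fundamental form: E = 9, F = 0, G = 1.
Coefficients of the second fundamental form: L = -3, M = 0, N = 0.
Assemble K = (LN − M²)/(EG − F²) = 0. At (u, v) = (pi/3, 9/2): K = 0.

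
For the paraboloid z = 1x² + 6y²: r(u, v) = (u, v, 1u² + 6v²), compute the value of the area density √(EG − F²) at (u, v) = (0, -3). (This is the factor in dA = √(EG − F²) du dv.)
√(EG − F²)|_{(0, -3)} = sqrt(1297)

E = 4*u^2 + 1, F = 24*u*v, G = 144*v^2 + 1, so EG − F² = 4*u^2 + 144*v^2 + 1. Taking the positive square root: √(EG − F²) = sqrt(4*u^2 + 144*v^2 + 1). At (u, v) = (0, -3): sqrt(1297).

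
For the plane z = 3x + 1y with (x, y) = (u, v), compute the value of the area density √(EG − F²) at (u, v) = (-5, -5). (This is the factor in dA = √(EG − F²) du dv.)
√(EG − F²)|_{(-5, -5)} = sqrt(11)

E = 10, F = 3, G = 2, so EG − F² = 11. Taking the positive square root: √(EG − F²) = sqrt(11). At (u, v) = (-5, -5): sqrt(11).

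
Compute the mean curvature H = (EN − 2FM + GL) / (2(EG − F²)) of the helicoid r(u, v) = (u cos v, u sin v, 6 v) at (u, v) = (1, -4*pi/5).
H = 0

With E = 1, F = 0, G = u^2 + 36, L = 0, M = -6/sqrt(u^2 + 36), N = 0, assemble
  H = (EN − 2FM + GL) / (2(EG − F²)) = 0.
At (u, v) = (1, -4*pi/5): H = 0.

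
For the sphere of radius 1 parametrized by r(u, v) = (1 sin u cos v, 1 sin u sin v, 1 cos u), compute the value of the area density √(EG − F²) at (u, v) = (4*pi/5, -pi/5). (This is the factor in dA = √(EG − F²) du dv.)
√(EG − F²)|_{(4*pi/5, -pi/5)} = sqrt(10 - 2*sqrt(5))/4

E = 1, F = 0, G = sin(u)^2, so EG − F² = sin(u)^2. Taking the positive square root: √(EG − F²) = Abs(sin(u)). At (u, v) = (4*pi/5, -pi/5): sqrt(10 - 2*sqrt(5))/4.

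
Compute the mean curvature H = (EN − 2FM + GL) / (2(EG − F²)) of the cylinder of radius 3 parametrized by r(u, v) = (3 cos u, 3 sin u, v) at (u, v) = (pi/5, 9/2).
H = -1/6

With E = 9, F = 0, G = 1, L = -3, M = 0, N = 0, assemble
  H = (EN − 2FM + GL) / (2(EG − F²)) = -1/6.
At (u, v) = (pi/5, 9/2): H = -1/6.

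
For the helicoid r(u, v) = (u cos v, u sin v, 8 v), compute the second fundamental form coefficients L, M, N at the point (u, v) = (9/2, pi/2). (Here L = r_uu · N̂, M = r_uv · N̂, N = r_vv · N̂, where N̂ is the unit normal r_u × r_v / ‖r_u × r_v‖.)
L = 0;  M = -16*sqrt(337)/337;  N = 0

Compute the unit normal N̂(u, v) = (8*sin(v)/sqrt(u^2 + 64), -8*cos(v)/sqrt(u^2 + 64), u/sqrt(u^2 + 64)), and the second partials r_uu, r_uv, r_vv. Take dot products:
  L(u, v) = r_uu · N̂ = 0,
  M(u, v) = r_uv · N̂ = -8/sqrt(u^2 + 64),
  N(u, v) = r_vv · N̂ = 0.
Evaluating at (u, v) = (9/2, pi/2):
  L = 0, M = -16*sqrt(337)/337, N = 0.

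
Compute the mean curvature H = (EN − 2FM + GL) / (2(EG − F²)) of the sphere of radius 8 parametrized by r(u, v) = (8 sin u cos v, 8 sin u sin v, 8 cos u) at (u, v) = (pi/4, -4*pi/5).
H = -1/8

With E = 64, F = 0, G = 64*sin(u)^2, L = -8*sin(u)/Abs(sin(u)), M = 0, N = -8*sin(u)^3/Abs(sin(u)), assemble
  H = (EN − 2FM + GL) / (2(EG − F²)) = -sin(u)/(8*Abs(sin(u))).
At (u, v) = (pi/4, -4*pi/5): H = -1/8.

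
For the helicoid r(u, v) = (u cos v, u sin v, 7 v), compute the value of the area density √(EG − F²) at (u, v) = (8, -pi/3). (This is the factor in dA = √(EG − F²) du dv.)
√(EG − F²)|_{(8, -pi/3)} = sqrt(113)

E = 1, F = 0, G = u^2 + 49, so EG − F² = u^2 + 49. Taking the positive square root: √(EG − F²) = sqrt(u^2 + 49). At (u, v) = (8, -pi/3): sqrt(113).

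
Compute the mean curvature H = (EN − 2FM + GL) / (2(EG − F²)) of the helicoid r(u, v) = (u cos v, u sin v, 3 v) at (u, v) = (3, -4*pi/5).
H = 0

With E = 1, F = 0, G = u^2 + 9, L = 0, M = -3/sqrt(u^2 + 9), N = 0, assemble
  H = (EN − 2FM + GL) / (2(EG − F²)) = 0.
At (u, v) = (3, -4*pi/5): H = 0.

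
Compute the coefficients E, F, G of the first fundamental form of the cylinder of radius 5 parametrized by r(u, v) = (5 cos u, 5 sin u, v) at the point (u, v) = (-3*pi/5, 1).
E = 25;  F = 0;  G = 1

Partials: r_u = (-5*sin(u), 5*cos(u), 0), r_v = (0, 0, 1). As functions of (u, v):
  E = r_u · r_u = 25,
  F = r_u · r_v = 0,
  G = r_v · r_v = 1.
Evaluating at (u, v) = (-3*pi/5, 1): E = 25, F = 0, G = 1.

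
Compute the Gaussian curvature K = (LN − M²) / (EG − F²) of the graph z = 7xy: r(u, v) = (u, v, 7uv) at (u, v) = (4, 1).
K = -49/695556

Coefficients of the first fundamental form: E = 49*v^2 + 1, F = 49*u*v, G = 49*u^2 + 1.
Coefficients of the second fundamental form: L = 0, M = 7/sqrt(49*u^2 + 49*v^2 + 1), N = 0.
Assemble K = (LN − M²)/(EG − F²) = -49/(2401*u^4 + 4802*u^2*v^2 + 98*u^2 + 2401*v^4 + 98*v^2 + 1). At (u, v) = (4, 1): K = -49/695556.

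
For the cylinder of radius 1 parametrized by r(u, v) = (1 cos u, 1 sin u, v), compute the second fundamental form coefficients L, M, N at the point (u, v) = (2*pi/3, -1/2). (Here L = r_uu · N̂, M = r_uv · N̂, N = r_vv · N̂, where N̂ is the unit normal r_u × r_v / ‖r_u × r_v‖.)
L = -1;  M = 0;  N = 0

Compute the unit normal N̂(u, v) = (cos(u), sin(u), 0), and the second partials r_uu, r_uv, r_vv. Take dot products:
  L(u, v) = r_uu · N̂ = -1,
  M(u, v) = r_uv · N̂ = 0,
  N(u, v) = r_vv · N̂ = 0.
Evaluating at (u, v) = (2*pi/3, -1/2):
  L = -1, M = 0, N = 0.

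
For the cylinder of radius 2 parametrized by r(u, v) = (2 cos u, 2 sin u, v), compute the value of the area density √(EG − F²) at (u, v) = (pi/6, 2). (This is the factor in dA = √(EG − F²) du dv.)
√(EG − F²)|_{(pi/6, 2)} = 2

E = 4, F = 0, G = 1, so EG − F² = 4. Taking the positive square root: √(EG − F²) = 2. At (u, v) = (pi/6, 2): 2.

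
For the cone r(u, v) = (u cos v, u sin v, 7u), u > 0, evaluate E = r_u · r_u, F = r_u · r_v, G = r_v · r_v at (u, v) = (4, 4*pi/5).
E = 50;  F = 0;  G = 16

Partials: r_u = (cos(v), sin(v), 7), r_v = (-u*sin(v), u*cos(v), 0). As functions of (u, v):
  E = r_u · r_u = 50,
  F = r_u · r_v = 0,
  G = r_v · r_v = u^2.
Evaluating at (u, v) = (4, 4*pi/5): E = 50, F = 0, G = 16.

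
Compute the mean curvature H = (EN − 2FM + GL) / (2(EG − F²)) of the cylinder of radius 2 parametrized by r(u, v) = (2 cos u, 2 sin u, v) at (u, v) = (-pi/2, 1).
H = -1/4

With E = 4, F = 0, G = 1, L = -2, M = 0, N = 0, assemble
  H = (EN − 2FM + GL) / (2(EG − F²)) = -1/4.
At (u, v) = (-pi/2, 1): H = -1/4.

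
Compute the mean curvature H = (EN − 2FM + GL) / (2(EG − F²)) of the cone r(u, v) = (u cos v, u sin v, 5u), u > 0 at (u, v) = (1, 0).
H = 5*sqrt(26)/52

With E = 26, F = 0, G = u^2, L = 0, M = 0, N = 5*sqrt(26)*u^2/(26*Abs(u)), assemble
  H = (EN − 2FM + GL) / (2(EG − F²)) = 5*sqrt(26)/(52*Abs(u)).
At (u, v) = (1, 0): H = 5*sqrt(26)/52.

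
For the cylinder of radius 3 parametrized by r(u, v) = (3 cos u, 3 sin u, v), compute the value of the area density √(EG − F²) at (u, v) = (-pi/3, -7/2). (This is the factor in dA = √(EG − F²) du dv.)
√(EG − F²)|_{(-pi/3, -7/2)} = 3

E = 9, F = 0, G = 1, so EG − F² = 9. Taking the positive square root: √(EG − F²) = 3. At (u, v) = (-pi/3, -7/2): 3.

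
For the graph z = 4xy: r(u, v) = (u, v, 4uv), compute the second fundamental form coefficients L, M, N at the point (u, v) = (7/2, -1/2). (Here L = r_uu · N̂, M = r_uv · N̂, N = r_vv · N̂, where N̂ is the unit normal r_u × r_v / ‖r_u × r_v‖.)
L = 0;  M = 4*sqrt(201)/201;  N = 0

Compute the unit normal N̂(u, v) = (-4*v/sqrt(16*u^2 + 16*v^2 + 1), -4*u/sqrt(16*u^2 + 16*v^2 + 1), 1/sqrt(16*u^2 + 16*v^2 + 1)), and the second partials r_uu, r_uv, r_vv. Take dot products:
  L(u, v) = r_uu · N̂ = 0,
  M(u, v) = r_uv · N̂ = 4/sqrt(16*u^2 + 16*v^2 + 1),
  N(u, v) = r_vv · N̂ = 0.
Evaluating at (u, v) = (7/2, -1/2):
  L = 0, M = 4*sqrt(201)/201, N = 0.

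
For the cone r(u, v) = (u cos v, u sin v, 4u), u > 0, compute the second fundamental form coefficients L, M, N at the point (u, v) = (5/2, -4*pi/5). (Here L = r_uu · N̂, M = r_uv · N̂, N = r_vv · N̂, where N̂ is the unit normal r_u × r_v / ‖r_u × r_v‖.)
L = 0;  M = 0;  N = 10*sqrt(17)/17

Compute the unit normal N̂(u, v) = (-4*sqrt(17)*u*cos(v)/(17*Abs(u)), -4*sqrt(17)*u*sin(v)/(17*Abs(u)), sqrt(17)*u/(17*Abs(u))), and the second partials r_uu, r_uv, r_vv. Take dot products:
  L(u, v) = r_uu · N̂ = 0,
  M(u, v) = r_uv · N̂ = 0,
  N(u, v) = r_vv · N̂ = 4*sqrt(17)*u^2/(17*Abs(u)).
Evaluating at (u, v) = (5/2, -4*pi/5):
  L = 0, M = 0, N = 10*sqrt(17)/17.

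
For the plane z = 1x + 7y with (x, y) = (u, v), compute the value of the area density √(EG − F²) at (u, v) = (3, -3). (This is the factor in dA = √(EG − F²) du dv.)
√(EG − F²)|_{(3, -3)} = sqrt(51)

E = 2, F = 7, G = 50, so EG − F² = 51. Taking the positive square root: √(EG − F²) = sqrt(51). At (u, v) = (3, -3): sqrt(51).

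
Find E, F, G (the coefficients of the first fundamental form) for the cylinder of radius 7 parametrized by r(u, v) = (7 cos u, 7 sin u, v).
E = 49;  F = 0;  G = 1

Compute partials: r_u = (-7*sin(u), 7*cos(u), 0), r_v = (0, 0, 1). Then
  E = r_u · r_u = 49,
  F = r_u · r_v = 0,
  G = r_v · r_v = 1.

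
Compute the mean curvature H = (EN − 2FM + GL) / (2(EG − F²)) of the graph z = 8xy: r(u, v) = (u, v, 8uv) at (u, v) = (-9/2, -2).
H = -4608*sqrt(1553)/2411809

With E = 64*v^2 + 1, F = 64*u*v, G = 64*u^2 + 1, L = 0, M = 8/sqrt(64*u^2 + 64*v^2 + 1), N = 0, assemble
  H = (EN − 2FM + GL) / (2(EG − F²)) = -512*u*v/(64*u^2 + 64*v^2 + 1)^(3/2).
At (u, v) = (-9/2, -2): H = -4608*sqrt(1553)/2411809.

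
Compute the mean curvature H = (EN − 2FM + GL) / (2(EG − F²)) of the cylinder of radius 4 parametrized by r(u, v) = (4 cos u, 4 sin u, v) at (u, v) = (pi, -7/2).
H = -1/8

With E = 16, F = 0, G = 1, L = -4, M = 0, N = 0, assemble
  H = (EN − 2FM + GL) / (2(EG − F²)) = -1/8.
At (u, v) = (pi, -7/2): H = -1/8.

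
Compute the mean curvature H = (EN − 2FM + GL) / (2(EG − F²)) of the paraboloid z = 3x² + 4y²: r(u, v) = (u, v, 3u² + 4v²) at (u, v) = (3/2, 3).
H = 2059*sqrt(658)/432964

With E = 36*u^2 + 1, F = 48*u*v, G = 64*v^2 + 1, L = 6/sqrt(36*u^2 + 64*v^2 + 1), M = 0, N = 8/sqrt(36*u^2 + 64*v^2 + 1), assemble
  H = (EN − 2FM + GL) / (2(EG − F²)) = (144*u^2 + 192*v^2 + 7)/(36*u^2 + 64*v^2 + 1)^(3/2).
At (u, v) = (3/2, 3): H = 2059*sqrt(658)/432964.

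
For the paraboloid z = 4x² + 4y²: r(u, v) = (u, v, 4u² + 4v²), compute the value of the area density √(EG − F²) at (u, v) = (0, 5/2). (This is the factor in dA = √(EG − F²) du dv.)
√(EG − F²)|_{(0, 5/2)} = sqrt(401)

E = 64*u^2 + 1, F = 64*u*v, G = 64*v^2 + 1, so EG − F² = 64*u^2 + 64*v^2 + 1. Taking the positive square root: √(EG − F²) = sqrt(64*u^2 + 64*v^2 + 1). At (u, v) = (0, 5/2): sqrt(401).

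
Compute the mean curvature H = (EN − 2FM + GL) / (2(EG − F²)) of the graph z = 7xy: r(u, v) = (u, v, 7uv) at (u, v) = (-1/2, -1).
H = -1372*sqrt(249)/62001

With E = 49*v^2 + 1, F = 49*u*v, G = 49*u^2 + 1, L = 0, M = 7/sqrt(49*u^2 + 49*v^2 + 1), N = 0, assemble
  H = (EN − 2FM + GL) / (2(EG − F²)) = -343*u*v/(49*u^2 + 49*v^2 + 1)^(3/2).
At (u, v) = (-1/2, -1): H = -1372*sqrt(249)/62001.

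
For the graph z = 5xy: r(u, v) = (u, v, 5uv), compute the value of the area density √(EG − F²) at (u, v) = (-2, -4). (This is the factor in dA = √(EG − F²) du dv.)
√(EG − F²)|_{(-2, -4)} = sqrt(501)

E = 25*v^2 + 1, F = 25*u*v, G = 25*u^2 + 1, so EG − F² = 25*u^2 + 25*v^2 + 1. Taking the positive square root: √(EG − F²) = sqrt(25*u^2 + 25*v^2 + 1). At (u, v) = (-2, -4): sqrt(501).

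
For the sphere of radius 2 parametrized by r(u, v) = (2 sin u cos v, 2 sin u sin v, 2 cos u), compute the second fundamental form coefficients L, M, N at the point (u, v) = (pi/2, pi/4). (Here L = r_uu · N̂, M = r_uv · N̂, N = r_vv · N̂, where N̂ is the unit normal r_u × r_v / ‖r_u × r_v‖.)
L = -2;  M = 0;  N = -2

Compute the unit normal N̂(u, v) = (sin(u)^2*cos(v)/Abs(sin(u)), sin(u)^2*sin(v)/Abs(sin(u)), sin(2*u)/(2*Abs(sin(u)))), and the second partials r_uu, r_uv, r_vv. Take dot products:
  L(u, v) = r_uu · N̂ = -2*sin(u)/Abs(sin(u)),
  M(u, v) = r_uv · N̂ = 0,
  N(u, v) = r_vv · N̂ = -2*sin(u)^3/Abs(sin(u)).
Evaluating at (u, v) = (pi/2, pi/4):
  L = -2, M = 0, N = -2.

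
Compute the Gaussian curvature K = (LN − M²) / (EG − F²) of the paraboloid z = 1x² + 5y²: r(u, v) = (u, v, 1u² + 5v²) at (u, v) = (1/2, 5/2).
K = 20/393129

Coefficients of the first fundamental form: E = 4*u^2 + 1, F = 20*u*v, G = 100*v^2 + 1.
Coefficients of the second fundamental form: L = 2/sqrt(4*u^2 + 100*v^2 + 1), M = 0, N = 10/sqrt(4*u^2 + 100*v^2 + 1).
Assemble K = (LN − M²)/(EG − F²) = 20/(16*u^4 + 800*u^2*v^2 + 8*u^2 + 10000*v^4 + 200*v^2 + 1). At (u, v) = (1/2, 5/2): K = 20/393129.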